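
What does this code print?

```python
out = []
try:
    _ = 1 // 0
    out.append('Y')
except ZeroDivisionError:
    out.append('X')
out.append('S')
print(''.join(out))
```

Execution trace: 'X' (except ZeroDivisionError) → 'S' (after the try/except). Output: XS

Answer: XS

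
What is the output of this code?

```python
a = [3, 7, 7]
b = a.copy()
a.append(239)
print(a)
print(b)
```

Key concept: list.copy() creates independent copy.
Step by step:
`a = [3, 7, 7]` → a = [3, 7, 7]
`b = a.copy()` → b = [3, 7, 7]
`a.append(239)` → a = [3, 7, 7, 239]
`print(a)` → prints [3, 7, 7, 239]
`print(b)` → prints [3, 7, 7]

Answer:
[3, 7, 7, 239]
[3, 7, 7]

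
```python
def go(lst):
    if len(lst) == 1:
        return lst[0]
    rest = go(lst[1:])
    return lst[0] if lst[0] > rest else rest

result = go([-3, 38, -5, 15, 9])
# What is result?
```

Recursive max over [-3, 38, -5, 15, 9] = 38

Answer: 38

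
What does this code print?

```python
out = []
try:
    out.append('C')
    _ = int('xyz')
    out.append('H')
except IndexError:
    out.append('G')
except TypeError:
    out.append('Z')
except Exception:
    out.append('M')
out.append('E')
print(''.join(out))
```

Execution trace: 'C' (try body) → 'M' (except Exception) → 'E' (after the try/except). Output: CME

Answer: CME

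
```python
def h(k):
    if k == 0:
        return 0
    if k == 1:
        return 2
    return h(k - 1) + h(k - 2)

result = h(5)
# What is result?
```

Build up from base cases: h(0)=0, h(1)=2, h(2)=2, h(3)=4, h(4)=6, h(5)=10

Answer: 10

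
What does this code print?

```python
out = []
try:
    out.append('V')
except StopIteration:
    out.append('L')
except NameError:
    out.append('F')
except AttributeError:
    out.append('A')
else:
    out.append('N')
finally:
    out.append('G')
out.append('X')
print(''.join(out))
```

Execution trace: 'V' (try body, no exception) → 'N' (else) → 'G' (finally) → 'X' (after the try/except). Output: VNGX

Answer: VNGX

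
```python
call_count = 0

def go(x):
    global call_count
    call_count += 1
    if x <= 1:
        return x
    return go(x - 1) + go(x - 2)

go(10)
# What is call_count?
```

Calls(x) = 1 + Calls(x-1) + Calls(x-2); Calls(0)=Calls(1)=1. For x=10 this gives 177.

Answer: 177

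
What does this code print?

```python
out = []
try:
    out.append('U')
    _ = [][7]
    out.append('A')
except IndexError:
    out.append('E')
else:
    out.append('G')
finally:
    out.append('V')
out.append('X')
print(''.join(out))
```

Execution trace: 'U' (try body) → 'E' (except IndexError) → 'V' (finally) → 'X' (after the try/except). Output: UEVX

Answer: UEVX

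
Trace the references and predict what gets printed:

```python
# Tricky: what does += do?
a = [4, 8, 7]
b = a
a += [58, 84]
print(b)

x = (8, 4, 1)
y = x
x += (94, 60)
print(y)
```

Key concept: += behavior differs for mutable vs immutable.
Step by step:
`a = [4, 8, 7]` → a = [4, 8, 7]
`b = a` → b = [4, 8, 7] (same object as a)
`a += [58, 84]` → a = [4, 8, 7, 58, 84] (same object as b); b = [4, 8, 7, 58, 84] (same object as a)
`print(b)` → prints [4, 8, 7, 58, 84]
`x = (8, 4, 1)` → x = (8, 4, 1)
`y = x` → y = (8, 4, 1)
`x += (94, 60)` → x = (8, 4, 1, 94, 60)
`print(y)` → prints (8, 4, 1)

Answer:
[4, 8, 7, 58, 84]
(8, 4, 1)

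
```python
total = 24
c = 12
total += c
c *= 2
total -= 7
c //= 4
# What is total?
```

Trace:
`total = 24` → total = 24
`c = 12` → c = 12
`total += c` → total = 36
`c *= 2` → c = 24
`total -= 7` → total = 29
`c //= 4` → c = 6
So total = 29

Answer: 29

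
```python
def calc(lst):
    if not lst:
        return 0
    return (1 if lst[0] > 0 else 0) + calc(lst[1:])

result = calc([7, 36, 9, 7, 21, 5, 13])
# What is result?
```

Count of positive elements in [7, 36, 9, 7, 21, 5, 13] = 7

Answer: 7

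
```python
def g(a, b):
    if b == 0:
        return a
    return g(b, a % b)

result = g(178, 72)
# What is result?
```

g(178, 72) -> g(72, 34) -> g(34, 4) -> g(4, 2) -> g(2, 0) -> 2

Answer: 2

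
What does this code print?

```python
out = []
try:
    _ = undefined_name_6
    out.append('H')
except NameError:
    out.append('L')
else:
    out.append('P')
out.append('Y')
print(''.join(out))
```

Execution trace: 'L' (except NameError) → 'Y' (after the try/except). Output: LY

Answer: LY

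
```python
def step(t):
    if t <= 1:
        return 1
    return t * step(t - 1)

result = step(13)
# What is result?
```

step(13) = 13 * 12 * 11 * 10 * 9 * 8 * 7 * 6 * 5 * 4 * 3 * 2 * 1 = 6227020800

Answer: 6227020800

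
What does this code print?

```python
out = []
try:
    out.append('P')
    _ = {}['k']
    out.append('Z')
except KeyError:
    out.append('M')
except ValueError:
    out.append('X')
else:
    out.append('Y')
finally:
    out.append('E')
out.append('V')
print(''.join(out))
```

Execution trace: 'P' (try body) → 'M' (except KeyError) → 'E' (finally) → 'V' (after the try/except). Output: PMEV

Answer: PMEV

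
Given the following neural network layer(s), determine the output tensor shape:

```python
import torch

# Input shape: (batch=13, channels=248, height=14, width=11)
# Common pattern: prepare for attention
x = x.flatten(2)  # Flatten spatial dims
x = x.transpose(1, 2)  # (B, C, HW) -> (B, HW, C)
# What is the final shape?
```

Input: (13, 248, 14, 11) -> after flatten(2): (13, 248, 154) -> Output: (13, 154, 248)

Answer: (13, 154, 248)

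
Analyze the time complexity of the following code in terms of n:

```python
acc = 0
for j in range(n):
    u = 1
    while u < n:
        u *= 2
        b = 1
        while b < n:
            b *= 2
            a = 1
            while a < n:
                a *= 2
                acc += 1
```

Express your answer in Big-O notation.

Each loop level contributes: n × log n × log n × log n. Multiplying the contributions gives O(n log^3 n).

Answer: O(n log^3 n)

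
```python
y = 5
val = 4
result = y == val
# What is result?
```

Trace:
`y = 5` → y = 5
`val = 4` → val = 4
`result = y == val` → result = False
So result = False

Answer: False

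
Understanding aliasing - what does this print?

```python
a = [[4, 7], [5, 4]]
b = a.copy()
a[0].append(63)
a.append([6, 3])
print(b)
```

Key concept: shallow copy with nested lists.
Step by step:
`a = [[4, 7], [5, 4]]` → a = [[4, 7], [5, 4]]
`b = a.copy()` → b = [[4, 7], [5, 4]]
`a[0].append(63)` → a = [[4, 7, 63], [5, 4]]; b = [[4, 7, 63], [5, 4]]
`a.append([6, 3])` → a = [[4, 7, 63], [5, 4], [6, 3]]
`print(b)` → prints [[4, 7, 63], [5, 4]]

Answer: [[4, 7, 63], [5, 4]]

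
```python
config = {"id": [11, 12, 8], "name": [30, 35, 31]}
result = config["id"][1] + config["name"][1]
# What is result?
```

Trace:
`config = {"id": [11, 12, 8], "name": [30, 35, 31]}` → config = {'id': [11, 12, 8], 'name': [30, 35, 31]}
`result = config["id"][1] + config["name"][1]` → result = 47
So result = 47

Answer: 47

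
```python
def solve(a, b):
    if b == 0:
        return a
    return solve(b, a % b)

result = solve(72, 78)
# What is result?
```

solve(72, 78) -> solve(78, 72) -> solve(72, 6) -> solve(6, 0) -> 6

Answer: 6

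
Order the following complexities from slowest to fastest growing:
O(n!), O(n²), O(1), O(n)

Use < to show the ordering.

Ordered by growth rate: O(1) < O(n) < O(n²) < O(n!)

Answer: O(1) < O(n) < O(n²) < O(n!)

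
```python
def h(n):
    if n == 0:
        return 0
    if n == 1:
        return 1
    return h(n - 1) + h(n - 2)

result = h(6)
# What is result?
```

Build up from base cases: h(0)=0, h(1)=1, h(2)=1, h(3)=2, h(4)=3, h(5)=5, h(6)=8

Answer: 8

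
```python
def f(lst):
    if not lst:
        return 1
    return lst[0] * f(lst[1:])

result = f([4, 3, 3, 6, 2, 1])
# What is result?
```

Product over [4, 3, 3, 6, 2, 1] = 4 * 3 * 3 * 6 * 2 * 1 = 432

Answer: 432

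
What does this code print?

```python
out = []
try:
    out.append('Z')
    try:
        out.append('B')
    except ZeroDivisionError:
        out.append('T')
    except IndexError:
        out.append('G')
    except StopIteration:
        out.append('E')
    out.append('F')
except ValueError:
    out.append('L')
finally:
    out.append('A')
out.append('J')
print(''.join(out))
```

Execution trace: 'Z' (try body) → 'B' (inner try body, no exception) → 'F' (try body, no exception) → 'A' (finally) → 'J' (after the try/except). Output: ZBFAJ

Answer: ZBFAJ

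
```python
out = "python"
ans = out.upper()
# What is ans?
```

Trace:
`out = "python"` → out = 'python'
`ans = out.upper()` → ans = 'PYTHON'
So ans = 'PYTHON'

Answer: 'PYTHON'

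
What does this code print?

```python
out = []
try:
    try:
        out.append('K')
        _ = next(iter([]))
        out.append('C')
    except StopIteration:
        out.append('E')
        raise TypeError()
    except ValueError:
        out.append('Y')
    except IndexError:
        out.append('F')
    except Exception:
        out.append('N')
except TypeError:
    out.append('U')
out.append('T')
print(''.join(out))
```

Execution trace: 'K' (inner try body) → 'E' (inner except StopIteration) → 'U' (outer except TypeError) → 'T' (after the try/except). Output: KEUT

Answer: KEUT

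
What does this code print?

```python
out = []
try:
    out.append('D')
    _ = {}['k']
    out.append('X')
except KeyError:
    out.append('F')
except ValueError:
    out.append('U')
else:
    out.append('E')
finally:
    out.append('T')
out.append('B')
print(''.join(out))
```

Execution trace: 'D' (try body) → 'F' (except KeyError) → 'T' (finally) → 'B' (after the try/except). Output: DFTB

Answer: DFTB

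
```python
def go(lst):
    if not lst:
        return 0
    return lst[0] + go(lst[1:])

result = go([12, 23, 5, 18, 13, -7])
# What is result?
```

12 + 23 + 5 + 18 + 13 + (-7) + 0 = 64

Answer: 64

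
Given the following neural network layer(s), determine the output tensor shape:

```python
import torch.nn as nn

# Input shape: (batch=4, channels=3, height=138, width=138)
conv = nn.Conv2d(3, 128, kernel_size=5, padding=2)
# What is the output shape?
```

Input: (4, 3, 138, 138) -> Output: (4, 128, 138, 138)

Answer: (4, 128, 138, 138)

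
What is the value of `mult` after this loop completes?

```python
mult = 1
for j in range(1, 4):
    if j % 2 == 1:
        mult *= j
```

Product of odd numbers 1 to 3
`mult` takes the values: 1 → 3

Answer: 3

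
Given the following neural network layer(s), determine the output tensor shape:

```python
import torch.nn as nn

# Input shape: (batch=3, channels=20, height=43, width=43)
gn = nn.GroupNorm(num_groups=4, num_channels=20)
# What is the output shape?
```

Input: (3, 20, 43, 43) -> Output: (3, 20, 43, 43)

Answer: (3, 20, 43, 43)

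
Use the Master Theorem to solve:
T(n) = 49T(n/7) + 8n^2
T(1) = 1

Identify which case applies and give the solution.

a=49, b=7, f(n)=8n^2. log_7(49) = 2. Since c=2 = 2, Case 2 applies: T(n) = Θ(n^log_b(a) · log n) = O(n^2 log n).

Answer: O(n^2 log n) - Case 2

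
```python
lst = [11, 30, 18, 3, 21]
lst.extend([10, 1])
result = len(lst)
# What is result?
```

Trace:
`lst = [11, 30, 18, 3, 21]` → lst = [11, 30, 18, 3, 21]
`lst.extend([10, 1])` → lst = [11, 30, 18, 3, 21, 10, 1]
`result = len(lst)` → result = 7
So result = 7

Answer: 7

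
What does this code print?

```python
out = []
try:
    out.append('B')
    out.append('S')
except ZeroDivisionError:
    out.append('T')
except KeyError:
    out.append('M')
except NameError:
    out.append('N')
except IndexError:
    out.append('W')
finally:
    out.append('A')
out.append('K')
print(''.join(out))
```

Execution trace: 'B' (try body) → 'S' (try body, no exception) → 'A' (finally) → 'K' (after the try/except). Output: BSAK

Answer: BSAK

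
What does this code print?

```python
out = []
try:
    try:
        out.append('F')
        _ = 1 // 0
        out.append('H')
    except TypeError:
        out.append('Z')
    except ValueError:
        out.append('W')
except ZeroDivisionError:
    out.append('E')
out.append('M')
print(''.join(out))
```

Execution trace: 'F' (try body) → 'E' (outer except ZeroDivisionError) → 'M' (after the try/except). Output: FEM

Answer: FEM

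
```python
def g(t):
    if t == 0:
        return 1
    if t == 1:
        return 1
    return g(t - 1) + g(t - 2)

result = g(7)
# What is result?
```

Build up from base cases: g(0)=1, g(1)=1, g(2)=2, g(3)=3, g(4)=5, g(5)=8, g(6)=13, ..., g(7)=21

Answer: 21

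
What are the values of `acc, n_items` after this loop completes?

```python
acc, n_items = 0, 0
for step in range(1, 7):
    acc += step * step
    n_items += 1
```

Sum of squares and count
`acc, n_items` takes the values: (0, 0) → (1, 0) → (1, 1) → (5, 1) → (5, 2) → (14, 2) → (14, 3) → (30, 3) → (30, 4) → (55, 4) → (55, 5) → (91, 5) → (91, 6)

Answer: 91, 6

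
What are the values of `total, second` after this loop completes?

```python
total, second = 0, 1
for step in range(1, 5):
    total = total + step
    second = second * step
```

Sum and factorial of 1 to 4
`total, second` takes the values: (0, 1) → (1, 1) → (3, 1) → (3, 2) → (6, 2) → (6, 6) → (10, 6) → (10, 24)

Answer: 10, 24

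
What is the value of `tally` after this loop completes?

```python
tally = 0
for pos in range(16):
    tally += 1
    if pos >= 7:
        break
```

Loop breaks when pos reaches 7, tally is 8
`tally` takes the values: 0 → 1 → 2 → 3 → 4 → 5 → 6 → 7 → 8

Answer: 8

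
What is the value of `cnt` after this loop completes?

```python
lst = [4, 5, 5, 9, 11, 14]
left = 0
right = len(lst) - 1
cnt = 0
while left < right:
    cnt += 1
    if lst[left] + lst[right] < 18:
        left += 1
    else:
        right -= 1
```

Steps to find pair summing to 18
`cnt` takes the values: 0 → 1 → 2 → 3 → 4 → 5

Answer: 5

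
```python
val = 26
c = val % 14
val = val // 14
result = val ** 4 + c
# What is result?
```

Trace:
`val = 26` → val = 26
`c = val % 14` → c = 12
`val = val // 14` → val = 1
`result = val ** 4 + c` → result = 13
So result = 13

Answer: 13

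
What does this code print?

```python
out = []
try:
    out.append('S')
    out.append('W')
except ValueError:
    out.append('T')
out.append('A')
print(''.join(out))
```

Execution trace: 'S' (try body) → 'W' (try body, no exception) → 'A' (after the try/except). Output: SWA

Answer: SWA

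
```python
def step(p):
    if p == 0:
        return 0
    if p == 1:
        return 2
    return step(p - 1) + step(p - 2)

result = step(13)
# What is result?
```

Build up from base cases: step(0)=0, step(1)=2, step(2)=2, step(3)=4, step(4)=6, step(5)=10, step(6)=16, ..., step(13)=466

Answer: 466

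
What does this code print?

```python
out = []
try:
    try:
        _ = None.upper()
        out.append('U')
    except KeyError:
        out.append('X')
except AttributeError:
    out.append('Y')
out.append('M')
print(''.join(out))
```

Execution trace: 'Y' (outer except AttributeError) → 'M' (after the try/except). Output: YM

Answer: YM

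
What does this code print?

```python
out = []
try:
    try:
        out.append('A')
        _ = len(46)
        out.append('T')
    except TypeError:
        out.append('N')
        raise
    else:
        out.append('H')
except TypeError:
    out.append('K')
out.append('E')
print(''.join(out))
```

Execution trace: 'A' (inner try body) → 'N' (inner except TypeError) → 'K' (outer except TypeError) → 'E' (after the try/except). Output: ANKE

Answer: ANKE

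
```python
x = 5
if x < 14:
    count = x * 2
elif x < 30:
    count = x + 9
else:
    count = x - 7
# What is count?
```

Trace:
`x = 5` → x = 5
`if x < 14: ...` → x < 14 is True → count = 10
So count = 10

Answer: 10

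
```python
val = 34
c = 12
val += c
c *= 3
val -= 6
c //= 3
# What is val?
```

Trace:
`val = 34` → val = 34
`c = 12` → c = 12
`val += c` → val = 46
`c *= 3` → c = 36
`val -= 6` → val = 40
`c //= 3` → c = 12
So val = 40

Answer: 40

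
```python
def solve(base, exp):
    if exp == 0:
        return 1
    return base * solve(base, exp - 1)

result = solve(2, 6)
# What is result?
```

solve(2, 6) = 2 * 2 * 2 * 2 * 2 * 2 = 64

Answer: 64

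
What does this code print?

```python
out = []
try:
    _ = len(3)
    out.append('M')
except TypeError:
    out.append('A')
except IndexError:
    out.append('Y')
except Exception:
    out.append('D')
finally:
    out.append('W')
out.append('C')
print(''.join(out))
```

Execution trace: 'A' (except TypeError) → 'W' (finally) → 'C' (after the try/except). Output: AWC

Answer: AWC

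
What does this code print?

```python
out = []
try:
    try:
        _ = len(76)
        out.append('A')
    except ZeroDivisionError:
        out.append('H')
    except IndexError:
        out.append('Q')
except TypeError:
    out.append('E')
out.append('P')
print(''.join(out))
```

Execution trace: 'E' (outer except TypeError) → 'P' (after the try/except). Output: EP

Answer: EP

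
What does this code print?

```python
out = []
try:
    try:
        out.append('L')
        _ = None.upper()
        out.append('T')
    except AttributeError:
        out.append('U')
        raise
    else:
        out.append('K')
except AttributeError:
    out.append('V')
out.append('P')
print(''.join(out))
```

Execution trace: 'L' (inner try body) → 'U' (inner except AttributeError) → 'V' (outer except AttributeError) → 'P' (after the try/except). Output: LUVP

Answer: LUVP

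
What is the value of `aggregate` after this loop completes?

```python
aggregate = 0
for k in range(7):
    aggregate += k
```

Sum of 0 to 6 = 21
`aggregate` takes the values: 0 → 1 → 3 → 6 → 10 → 15 → 21

Answer: 21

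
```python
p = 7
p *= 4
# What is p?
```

Trace:
`p = 7` → p = 7
`p *= 4` → p = 28
So p = 28

Answer: 28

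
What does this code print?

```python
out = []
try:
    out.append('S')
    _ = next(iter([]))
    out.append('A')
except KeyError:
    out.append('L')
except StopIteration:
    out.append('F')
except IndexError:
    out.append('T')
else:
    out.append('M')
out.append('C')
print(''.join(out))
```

Execution trace: 'S' (try body) → 'F' (except StopIteration) → 'C' (after the try/except). Output: SFC

Answer: SFC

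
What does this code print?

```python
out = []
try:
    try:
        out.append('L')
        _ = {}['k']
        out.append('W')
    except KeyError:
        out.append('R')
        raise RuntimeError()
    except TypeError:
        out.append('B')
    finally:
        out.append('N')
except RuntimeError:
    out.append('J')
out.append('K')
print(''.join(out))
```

Execution trace: 'L' (inner try body) → 'R' (inner except KeyError) → 'N' (inner finally) → 'J' (outer except RuntimeError) → 'K' (after the try/except). Output: LRNJK

Answer: LRNJK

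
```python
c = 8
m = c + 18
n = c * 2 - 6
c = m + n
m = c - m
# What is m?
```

Trace:
`c = 8` → c = 8
`m = c + 18` → m = 26
`n = c * 2 - 6` → n = 10
`c = m + n` → c = 36
`m = c - m` → m = 10
So m = 10

Answer: 10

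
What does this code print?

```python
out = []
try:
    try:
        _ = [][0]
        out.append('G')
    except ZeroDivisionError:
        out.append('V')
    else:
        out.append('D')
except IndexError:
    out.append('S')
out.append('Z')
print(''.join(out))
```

Execution trace: 'S' (outer except IndexError) → 'Z' (after the try/except). Output: SZ

Answer: SZ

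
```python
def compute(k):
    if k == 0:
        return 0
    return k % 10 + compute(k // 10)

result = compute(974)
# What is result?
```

Sum of digits of 974: 4 + 7 + 9 = 20

Answer: 20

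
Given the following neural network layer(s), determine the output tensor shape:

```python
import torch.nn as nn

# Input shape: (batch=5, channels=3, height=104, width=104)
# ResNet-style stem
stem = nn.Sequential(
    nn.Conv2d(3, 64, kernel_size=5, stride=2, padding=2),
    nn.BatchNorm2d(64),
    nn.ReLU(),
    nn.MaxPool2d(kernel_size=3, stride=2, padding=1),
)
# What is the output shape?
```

Input: (5, 3, 104, 104) -> after Conv2d 5x5 stride=2: (5, 64, 52, 52) -> Output: (5, 64, 26, 26)

Answer: (5, 64, 26, 26)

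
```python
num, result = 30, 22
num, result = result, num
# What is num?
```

Trace:
`num, result = 30, 22` → num = 30; result = 22
`num, result = result, num` → num = 22; result = 30
So num = 22

Answer: 22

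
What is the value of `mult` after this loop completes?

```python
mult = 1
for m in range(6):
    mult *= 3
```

3^6 = 729
`mult` takes the values: 1 → 3 → 9 → 27 → 81 → 243 → 729

Answer: 729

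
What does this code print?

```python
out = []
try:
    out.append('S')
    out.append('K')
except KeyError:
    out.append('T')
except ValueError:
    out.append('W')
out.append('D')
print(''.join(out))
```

Execution trace: 'S' (try body) → 'K' (try body, no exception) → 'D' (after the try/except). Output: SKD

Answer: SKD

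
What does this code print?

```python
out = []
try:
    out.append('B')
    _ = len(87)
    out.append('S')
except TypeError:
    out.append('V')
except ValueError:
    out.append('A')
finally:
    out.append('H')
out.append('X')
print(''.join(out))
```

Execution trace: 'B' (try body) → 'V' (except TypeError) → 'H' (finally) → 'X' (after the try/except). Output: BVHX

Answer: BVHX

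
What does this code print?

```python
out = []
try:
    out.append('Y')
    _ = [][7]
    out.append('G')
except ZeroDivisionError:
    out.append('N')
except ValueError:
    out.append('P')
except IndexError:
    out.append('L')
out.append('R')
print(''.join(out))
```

Execution trace: 'Y' (try body) → 'L' (except IndexError) → 'R' (after the try/except). Output: YLR

Answer: YLR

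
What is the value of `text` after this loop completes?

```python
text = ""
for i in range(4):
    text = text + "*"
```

Repeat '*' 4 times
`text` takes the values: "" → "*" → "**" → "***" → "****"

Answer: "****"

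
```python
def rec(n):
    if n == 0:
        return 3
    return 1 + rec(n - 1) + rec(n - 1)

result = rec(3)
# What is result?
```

rec(n) = 1 + 2·rec(n-1), rec(0)=3. Closed form: (3+1)·2^3 - 1 = 31.

Answer: 31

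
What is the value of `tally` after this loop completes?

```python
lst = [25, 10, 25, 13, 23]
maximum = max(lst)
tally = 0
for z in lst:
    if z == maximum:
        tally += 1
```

Count of max value 25 in [25, 10, 25, 13, 23]
`tally` takes the values: 0 → 1 → 2

Answer: 2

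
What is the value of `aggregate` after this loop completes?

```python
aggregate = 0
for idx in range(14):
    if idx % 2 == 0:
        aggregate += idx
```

Sum of even numbers 0 to 13
`aggregate` takes the values: 0 → 2 → 6 → 12 → 20 → 30 → 42

Answer: 42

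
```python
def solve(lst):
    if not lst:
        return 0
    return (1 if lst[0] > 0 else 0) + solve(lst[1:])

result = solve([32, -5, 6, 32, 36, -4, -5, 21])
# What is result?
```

Count of positive elements in [32, -5, 6, 32, 36, -4, -5, 21] = 5

Answer: 5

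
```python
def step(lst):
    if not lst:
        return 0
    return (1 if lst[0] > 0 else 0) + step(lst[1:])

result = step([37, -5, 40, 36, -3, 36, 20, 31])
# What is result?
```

Count of positive elements in [37, -5, 40, 36, -3, 36, 20, 31] = 6

Answer: 6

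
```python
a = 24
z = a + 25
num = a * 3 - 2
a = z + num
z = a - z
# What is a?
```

Trace:
`a = 24` → a = 24
`z = a + 25` → z = 49
`num = a * 3 - 2` → num = 70
`a = z + num` → a = 119
`z = a - z` → z = 70
So a = 119

Answer: 119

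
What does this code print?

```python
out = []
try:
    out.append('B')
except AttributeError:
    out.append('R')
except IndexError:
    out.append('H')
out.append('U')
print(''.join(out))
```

Execution trace: 'B' (try body, no exception) → 'U' (after the try/except). Output: BU

Answer: BU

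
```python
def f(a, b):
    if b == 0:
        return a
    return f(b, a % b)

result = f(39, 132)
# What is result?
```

f(39, 132) -> f(132, 39) -> f(39, 15) -> f(15, 9) -> f(9, 6) -> f(6, 3) -> f(3, 0) -> 3

Answer: 3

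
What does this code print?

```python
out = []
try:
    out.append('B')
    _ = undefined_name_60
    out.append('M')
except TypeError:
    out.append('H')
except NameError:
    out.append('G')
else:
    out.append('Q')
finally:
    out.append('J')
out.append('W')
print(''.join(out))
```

Execution trace: 'B' (try body) → 'G' (except NameError) → 'J' (finally) → 'W' (after the try/except). Output: BGJW

Answer: BGJW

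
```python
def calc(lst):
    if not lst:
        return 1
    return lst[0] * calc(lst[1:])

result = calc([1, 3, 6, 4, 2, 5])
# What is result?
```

Product over [1, 3, 6, 4, 2, 5] = 1 * 3 * 6 * 4 * 2 * 5 = 720

Answer: 720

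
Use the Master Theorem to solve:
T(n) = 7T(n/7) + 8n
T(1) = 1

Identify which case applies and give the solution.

a=7, b=7, f(n)=8n. log_7(7) = 1. Since c=1 = 1, Case 2 applies: T(n) = Θ(n^log_b(a) · log n) = O(n log n).

Answer: O(n log n) - Case 2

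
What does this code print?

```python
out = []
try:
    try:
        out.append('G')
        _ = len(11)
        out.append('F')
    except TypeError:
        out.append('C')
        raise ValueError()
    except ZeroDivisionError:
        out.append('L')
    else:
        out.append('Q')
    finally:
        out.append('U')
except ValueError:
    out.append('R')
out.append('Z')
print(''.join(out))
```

Execution trace: 'G' (try body) → 'C' (except TypeError) → 'U' (finally) → 'R' (outer except ValueError) → 'Z' (after the try/except). Output: GCURZ

Answer: GCURZ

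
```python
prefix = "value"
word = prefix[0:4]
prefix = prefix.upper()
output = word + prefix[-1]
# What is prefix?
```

Trace:
`prefix = "value"` → prefix = 'value'
`word = prefix[0:4]` → word = 'valu'
`prefix = prefix.upper()` → prefix = 'VALUE'
`output = word + prefix[-1]` → output = 'valuE'
So prefix = 'VALUE'

Answer: 'VALUE'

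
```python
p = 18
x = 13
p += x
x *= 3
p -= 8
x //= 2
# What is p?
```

Trace:
`p = 18` → p = 18
`x = 13` → x = 13
`p += x` → p = 31
`x *= 3` → x = 39
`p -= 8` → p = 23
`x //= 2` → x = 19
So p = 23

Answer: 23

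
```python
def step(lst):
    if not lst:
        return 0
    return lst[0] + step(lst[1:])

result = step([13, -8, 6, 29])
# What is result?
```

13 + (-8) + 6 + 29 + 0 = 40

Answer: 40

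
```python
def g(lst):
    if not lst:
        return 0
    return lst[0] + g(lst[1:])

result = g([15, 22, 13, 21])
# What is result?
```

15 + 22 + 13 + 21 + 0 = 71

Answer: 71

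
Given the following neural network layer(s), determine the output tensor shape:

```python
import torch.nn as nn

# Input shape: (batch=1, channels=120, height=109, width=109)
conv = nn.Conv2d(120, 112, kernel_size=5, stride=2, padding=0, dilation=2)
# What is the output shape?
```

Input: (1, 120, 109, 109) -> Output: (1, 112, 51, 51)

Answer: (1, 112, 51, 51)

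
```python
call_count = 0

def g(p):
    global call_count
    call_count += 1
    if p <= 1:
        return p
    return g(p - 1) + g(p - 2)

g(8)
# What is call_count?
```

Calls(p) = 1 + Calls(p-1) + Calls(p-2); Calls(0)=Calls(1)=1. For p=8 this gives 67.

Answer: 67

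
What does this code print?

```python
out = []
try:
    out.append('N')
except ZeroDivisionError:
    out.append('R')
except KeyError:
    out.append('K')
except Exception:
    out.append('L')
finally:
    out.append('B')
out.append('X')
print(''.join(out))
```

Execution trace: 'N' (try body, no exception) → 'B' (finally) → 'X' (after the try/except). Output: NBX

Answer: NBX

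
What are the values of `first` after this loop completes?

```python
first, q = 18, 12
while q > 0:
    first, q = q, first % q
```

GCD of 18 and 12
`first` takes the values: 18 → 12 → 6

Answer: 6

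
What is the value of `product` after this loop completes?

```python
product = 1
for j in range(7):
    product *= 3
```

3^7 = 2187
`product` takes the values: 1 → 3 → 9 → 27 → 81 → 243 → 729 → 2187

Answer: 2187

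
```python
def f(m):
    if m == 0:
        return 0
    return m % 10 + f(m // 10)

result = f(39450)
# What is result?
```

Sum of digits of 39450: 0 + 5 + 4 + 9 + 3 = 21

Answer: 21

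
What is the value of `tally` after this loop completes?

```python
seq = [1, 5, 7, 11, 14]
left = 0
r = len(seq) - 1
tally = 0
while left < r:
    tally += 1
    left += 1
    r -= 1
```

Iterations until pointers meet (list length 5)
`tally` takes the values: 0 → 1 → 2

Answer: 2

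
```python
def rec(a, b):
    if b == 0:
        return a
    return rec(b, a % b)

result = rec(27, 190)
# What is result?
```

rec(27, 190) -> rec(190, 27) -> rec(27, 1) -> rec(1, 0) -> 1

Answer: 1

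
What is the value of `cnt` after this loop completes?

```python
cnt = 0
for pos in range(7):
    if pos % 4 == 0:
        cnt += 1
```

Count numbers divisible by 4 in range(7)
`cnt` takes the values: 0 → 1 → 2

Answer: 2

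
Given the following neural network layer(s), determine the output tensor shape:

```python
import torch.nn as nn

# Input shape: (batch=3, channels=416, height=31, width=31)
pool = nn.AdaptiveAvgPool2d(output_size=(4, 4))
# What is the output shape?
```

Input: (3, 416, 31, 31) -> Output: (3, 416, 4, 4)

Answer: (3, 416, 4, 4)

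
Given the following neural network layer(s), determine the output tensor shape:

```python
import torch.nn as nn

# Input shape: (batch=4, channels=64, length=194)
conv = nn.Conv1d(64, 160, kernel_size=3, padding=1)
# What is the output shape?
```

Input: (4, 64, 194) -> Output: (4, 160, 194)

Answer: (4, 160, 194)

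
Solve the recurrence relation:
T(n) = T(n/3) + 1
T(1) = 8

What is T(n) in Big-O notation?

Each step divides n by 3 and adds 1. After log_3(n) steps we reach T(1)=8. So T(n) = 1·log_3(n) + 8 = O(log n).

Answer: O(log n)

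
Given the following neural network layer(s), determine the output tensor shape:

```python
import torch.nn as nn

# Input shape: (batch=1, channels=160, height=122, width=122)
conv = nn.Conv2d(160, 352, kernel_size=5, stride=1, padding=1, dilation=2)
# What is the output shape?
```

Input: (1, 160, 122, 122) -> Output: (1, 352, 116, 116)

Answer: (1, 352, 116, 116)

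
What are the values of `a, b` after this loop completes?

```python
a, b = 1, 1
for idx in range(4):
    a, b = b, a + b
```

Fibonacci: after 4 iterations
`a, b` takes the values: (1, 1) → (1, 2) → (2, 3) → (3, 5) → (5, 8)

Answer: 5, 8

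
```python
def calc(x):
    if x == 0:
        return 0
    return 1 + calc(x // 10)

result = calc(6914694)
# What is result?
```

Count of digits of 6914694: 7

Answer: 7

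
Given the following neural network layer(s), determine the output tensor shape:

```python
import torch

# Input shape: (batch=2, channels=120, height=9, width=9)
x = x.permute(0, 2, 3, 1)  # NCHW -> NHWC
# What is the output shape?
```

Input: (2, 120, 9, 9) -> Output: (2, 9, 9, 120)

Answer: (2, 9, 9, 120)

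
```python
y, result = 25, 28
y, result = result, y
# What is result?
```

Trace:
`y, result = 25, 28` → y = 25; result = 28
`y, result = result, y` → y = 28; result = 25
So result = 25

Answer: 25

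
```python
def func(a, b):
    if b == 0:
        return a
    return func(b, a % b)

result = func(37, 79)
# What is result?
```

func(37, 79) -> func(79, 37) -> func(37, 5) -> func(5, 2) -> func(2, 1) -> func(1, 0) -> 1

Answer: 1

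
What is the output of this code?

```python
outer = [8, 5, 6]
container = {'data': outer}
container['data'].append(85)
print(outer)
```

Key concept: dict holds reference to list.
Step by step:
`outer = [8, 5, 6]` → outer = [8, 5, 6]
`container = {'data': outer}` → container = {'data': [8, 5, 6]}
`container['data'].append(85)` → outer = [8, 5, 6, 85]; container = {'data': [8, 5, 6, 85]}
`print(outer)` → prints [8, 5, 6, 85]

Answer: [8, 5, 6, 85]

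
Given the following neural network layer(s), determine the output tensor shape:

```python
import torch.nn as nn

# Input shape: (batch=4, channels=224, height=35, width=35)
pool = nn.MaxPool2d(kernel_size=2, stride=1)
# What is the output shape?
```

Input: (4, 224, 35, 35) -> Output: (4, 224, 34, 34)

Answer: (4, 224, 34, 34)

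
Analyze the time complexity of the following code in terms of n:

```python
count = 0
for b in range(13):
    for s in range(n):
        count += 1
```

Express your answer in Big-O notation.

Each loop level contributes: 1 × n. Multiplying the contributions gives O(n).

Answer: O(n)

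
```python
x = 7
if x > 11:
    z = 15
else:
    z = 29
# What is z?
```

Trace:
`x = 7` → x = 7
`if x > 11: ...` → x > 11 is False, take else branch → z = 29
So z = 29

Answer: 29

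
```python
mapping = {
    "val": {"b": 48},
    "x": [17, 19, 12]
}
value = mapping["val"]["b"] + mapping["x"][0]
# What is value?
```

Trace:
`mapping = { ...` → mapping = {'val': {'b': 48}, 'x': [17, 19, 12]}
`value = mapping["val"]["b"] + mapping["x"][0]` → value = 65
So value = 65

Answer: 65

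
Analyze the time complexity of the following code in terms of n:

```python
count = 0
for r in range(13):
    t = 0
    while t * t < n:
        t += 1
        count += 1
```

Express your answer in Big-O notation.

Each loop level contributes: 1 × √n. Multiplying the contributions gives O(√n).

Answer: O(√n)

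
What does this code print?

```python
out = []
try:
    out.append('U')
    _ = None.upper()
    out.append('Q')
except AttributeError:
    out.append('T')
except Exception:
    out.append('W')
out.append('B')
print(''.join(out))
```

Execution trace: 'U' (try body) → 'T' (except AttributeError) → 'B' (after the try/except). Output: UTB

Answer: UTB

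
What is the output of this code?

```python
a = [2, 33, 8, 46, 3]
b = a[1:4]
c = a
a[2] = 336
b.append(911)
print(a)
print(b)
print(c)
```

Key concept: slice vs alias.
Step by step:
`a = [2, 33, 8, 46, 3]` → a = [2, 33, 8, 46, 3]
`b = a[1:4]` → b = [33, 8, 46]
`c = a` → c = [2, 33, 8, 46, 3] (same object as a)
`a[2] = 336` → a = [2, 33, 336, 46, 3] (same object as c); c = [2, 33, 336, 46, 3] (same object as a)
`b.append(911)` → b = [33, 8, 46, 911]
`print(a)` → prints [2, 33, 336, 46, 3]
`print(b)` → prints [33, 8, 46, 911]
`print(c)` → prints [2, 33, 336, 46, 3]

Answer:
[2, 33, 336, 46, 3]
[33, 8, 46, 911]
[2, 33, 336, 46, 3]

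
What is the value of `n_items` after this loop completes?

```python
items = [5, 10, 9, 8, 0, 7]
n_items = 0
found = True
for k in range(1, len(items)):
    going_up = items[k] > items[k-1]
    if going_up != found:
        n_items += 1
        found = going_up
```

Count direction changes in [5, 10, 9, 8, 0, 7]
`n_items` takes the values: 0 → 1 → 2

Answer: 2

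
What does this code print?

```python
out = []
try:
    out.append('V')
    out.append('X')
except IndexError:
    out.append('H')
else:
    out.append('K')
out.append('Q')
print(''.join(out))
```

Execution trace: 'V' (try body) → 'X' (try body, no exception) → 'K' (else) → 'Q' (after the try/except). Output: VXKQ

Answer: VXKQ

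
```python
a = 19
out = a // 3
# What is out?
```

Trace:
`a = 19` → a = 19
`out = a // 3` → out = 6
So out = 6

Answer: 6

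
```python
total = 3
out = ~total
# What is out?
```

Trace:
`total = 3` → total = 3
`out = ~total` → out = -4
So out = -4

Answer: -4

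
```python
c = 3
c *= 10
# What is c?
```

Trace:
`c = 3` → c = 3
`c *= 10` → c = 30
So c = 30

Answer: 30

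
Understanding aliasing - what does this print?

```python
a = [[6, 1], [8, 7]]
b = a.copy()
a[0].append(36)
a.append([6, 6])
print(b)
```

Key concept: shallow copy with nested lists.
Step by step:
`a = [[6, 1], [8, 7]]` → a = [[6, 1], [8, 7]]
`b = a.copy()` → b = [[6, 1], [8, 7]]
`a[0].append(36)` → a = [[6, 1, 36], [8, 7]]; b = [[6, 1, 36], [8, 7]]
`a.append([6, 6])` → a = [[6, 1, 36], [8, 7], [6, 6]]
`print(b)` → prints [[6, 1, 36], [8, 7]]

Answer: [[6, 1, 36], [8, 7]]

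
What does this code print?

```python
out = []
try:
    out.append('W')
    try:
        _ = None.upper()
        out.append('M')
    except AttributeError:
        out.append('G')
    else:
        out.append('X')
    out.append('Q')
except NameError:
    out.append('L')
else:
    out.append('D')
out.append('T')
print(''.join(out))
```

Execution trace: 'W' (try body) → 'G' (inner except AttributeError) → 'Q' (try body, no exception) → 'D' (else) → 'T' (after the try/except). Output: WGQDT

Answer: WGQDT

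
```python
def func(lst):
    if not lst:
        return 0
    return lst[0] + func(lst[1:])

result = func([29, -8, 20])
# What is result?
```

29 + (-8) + 20 + 0 = 41

Answer: 41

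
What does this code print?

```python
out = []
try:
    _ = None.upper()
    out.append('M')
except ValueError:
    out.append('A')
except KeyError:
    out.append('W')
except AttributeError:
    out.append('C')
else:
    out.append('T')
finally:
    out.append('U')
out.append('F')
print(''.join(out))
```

Execution trace: 'C' (except AttributeError) → 'U' (finally) → 'F' (after the try/except). Output: CUF

Answer: CUF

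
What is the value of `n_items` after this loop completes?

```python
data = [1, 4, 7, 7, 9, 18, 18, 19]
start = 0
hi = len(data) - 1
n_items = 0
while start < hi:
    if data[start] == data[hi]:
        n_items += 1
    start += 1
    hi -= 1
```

Count matching pairs from ends
`n_items` takes the values: 0

Answer: 0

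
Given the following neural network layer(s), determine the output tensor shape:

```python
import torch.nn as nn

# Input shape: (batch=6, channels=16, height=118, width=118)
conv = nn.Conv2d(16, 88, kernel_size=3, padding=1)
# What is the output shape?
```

Input: (6, 16, 118, 118) -> Output: (6, 88, 118, 118)

Answer: (6, 88, 118, 118)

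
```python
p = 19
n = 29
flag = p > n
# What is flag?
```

Trace:
`p = 19` → p = 19
`n = 29` → n = 29
`flag = p > n` → flag = False
So flag = False

Answer: False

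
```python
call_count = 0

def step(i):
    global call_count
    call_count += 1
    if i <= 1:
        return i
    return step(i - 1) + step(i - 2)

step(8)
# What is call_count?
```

Calls(i) = 1 + Calls(i-1) + Calls(i-2); Calls(0)=Calls(1)=1. For i=8 this gives 67.

Answer: 67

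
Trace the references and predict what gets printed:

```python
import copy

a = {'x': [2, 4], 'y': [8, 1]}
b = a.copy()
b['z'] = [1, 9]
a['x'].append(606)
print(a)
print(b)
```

Key concept: shallow copy of dict with mutable values.
Step by step:
`a = {'x': [2, 4], 'y': [8, 1]}` → a = {'x': [2, 4], 'y': [8, 1]}
`b = a.copy()` → b = {'x': [2, 4], 'y': [8, 1]}
`b['z'] = [1, 9]` → b = {'x': [2, 4], 'y': [8, 1], 'z': [1, 9]}
`a['x'].append(606)` → a = {'x': [2, 4, 606], 'y': [8, 1]}; b = {'x': [2, 4, 606], 'y': [8, 1], 'z': [1, 9]}
`print(a)` → prints {'x': [2, 4, 606], 'y': [8, 1]}
`print(b)` → prints {'x': [2, 4, 606], 'y': [8, 1], 'z': [1, 9]}

Answer:
{'x': [2, 4, 606], 'y': [8, 1]}
{'x': [2, 4, 606], 'y': [8, 1], 'z': [1, 9]}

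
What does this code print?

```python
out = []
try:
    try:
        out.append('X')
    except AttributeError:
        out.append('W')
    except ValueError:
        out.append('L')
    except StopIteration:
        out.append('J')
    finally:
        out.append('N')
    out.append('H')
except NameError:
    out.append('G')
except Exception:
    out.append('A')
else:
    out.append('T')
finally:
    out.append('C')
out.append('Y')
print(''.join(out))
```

Execution trace: 'X' (inner try body, no exception) → 'N' (inner finally) → 'H' (try body, no exception) → 'T' (else) → 'C' (finally) → 'Y' (after the try/except). Output: XNHTCY

Answer: XNHTCY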